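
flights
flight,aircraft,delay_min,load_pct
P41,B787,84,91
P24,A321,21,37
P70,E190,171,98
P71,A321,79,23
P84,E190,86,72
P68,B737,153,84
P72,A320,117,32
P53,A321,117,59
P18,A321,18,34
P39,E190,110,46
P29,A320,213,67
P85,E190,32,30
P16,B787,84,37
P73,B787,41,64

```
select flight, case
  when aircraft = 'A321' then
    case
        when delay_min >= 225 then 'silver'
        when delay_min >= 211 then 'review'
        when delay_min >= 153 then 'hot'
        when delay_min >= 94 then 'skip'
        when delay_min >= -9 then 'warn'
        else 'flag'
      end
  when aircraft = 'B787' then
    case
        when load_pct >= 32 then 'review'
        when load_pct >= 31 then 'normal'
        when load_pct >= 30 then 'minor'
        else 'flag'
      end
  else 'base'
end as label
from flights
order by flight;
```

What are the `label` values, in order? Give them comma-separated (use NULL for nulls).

review, warn, warn, base, base, review, skip, base, base, warn, base, review, base, base

flight=P16: aircraft='B787' → inner[load_pct >= 32] → review
flight=P18: aircraft='A321' → inner[delay_min >= -9] → warn
flight=P24: aircraft='A321' → inner[delay_min >= -9] → warn
flight=P29: aircraft='A320' → outer ELSE → base
flight=P39: aircraft='E190' → outer ELSE → base
flight=P41: aircraft='B787' → inner[load_pct >= 32] → review
flight=P53: aircraft='A321' → inner[delay_min >= 94] → skip
flight=P68: aircraft='B737' → outer ELSE → base
flight=P70: aircraft='E190' → outer ELSE → base
flight=P71: aircraft='A321' → inner[delay_min >= -9] → warn
flight=P72: aircraft='A320' → outer ELSE → base
flight=P73: aircraft='B787' → inner[load_pct >= 32] → review
flight=P84: aircraft='E190' → outer ELSE → base
flight=P85: aircraft='E190' → outer ELSE → base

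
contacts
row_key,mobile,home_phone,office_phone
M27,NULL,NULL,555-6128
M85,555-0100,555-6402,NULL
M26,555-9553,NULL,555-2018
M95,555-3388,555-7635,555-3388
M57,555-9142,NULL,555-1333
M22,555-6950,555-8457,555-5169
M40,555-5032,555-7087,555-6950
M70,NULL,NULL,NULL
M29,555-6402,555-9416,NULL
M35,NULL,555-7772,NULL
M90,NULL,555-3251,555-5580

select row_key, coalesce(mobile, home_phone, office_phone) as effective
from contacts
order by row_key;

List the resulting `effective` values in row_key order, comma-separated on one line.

row_key=M22: mobile=555-6950 → 555-6950
row_key=M26: mobile=555-9553 → 555-9553
row_key=M27: mobile=NULL, home_phone=NULL, office_phone=555-6128 → 555-6128
row_key=M29: mobile=555-6402 → 555-6402
row_key=M35: mobile=NULL, home_phone=555-7772 → 555-7772
row_key=M40: mobile=555-5032 → 555-5032
row_key=M57: mobile=555-9142 → 555-9142
row_key=M70: mobile=NULL, home_phone=NULL, office_phone=NULL (all NULL) → NULL
row_key=M85: mobile=555-0100 → 555-0100
row_key=M90: mobile=NULL, home_phone=555-3251 → 555-3251
row_key=M95: mobile=555-3388 → 555-3388

555-6950, 555-9553, 555-6128, 555-6402, 555-7772, 555-5032, 555-9142, NULL, 555-0100, 555-3251, 555-3388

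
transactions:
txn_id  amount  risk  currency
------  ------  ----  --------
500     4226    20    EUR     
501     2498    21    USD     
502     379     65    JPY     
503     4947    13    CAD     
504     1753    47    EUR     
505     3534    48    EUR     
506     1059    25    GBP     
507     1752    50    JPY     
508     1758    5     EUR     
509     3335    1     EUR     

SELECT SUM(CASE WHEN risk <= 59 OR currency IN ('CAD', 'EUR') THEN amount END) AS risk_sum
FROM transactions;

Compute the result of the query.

txn_id=500: ✓ → 4226
txn_id=501: ✓ → 2498
txn_id=502: ✗
txn_id=503: ✓ → 4947
txn_id=504: ✓ → 1753
txn_id=505: ✓ → 3534
txn_id=506: ✓ → 1059
txn_id=507: ✓ → 1752
txn_id=508: ✓ → 1758
txn_id=509: ✓ → 3335
risk_sum = 4226 + 2498 + 4947 + 1753 + 3534 + 1059 + 1752 + 1758 + 3335 = 24862

24862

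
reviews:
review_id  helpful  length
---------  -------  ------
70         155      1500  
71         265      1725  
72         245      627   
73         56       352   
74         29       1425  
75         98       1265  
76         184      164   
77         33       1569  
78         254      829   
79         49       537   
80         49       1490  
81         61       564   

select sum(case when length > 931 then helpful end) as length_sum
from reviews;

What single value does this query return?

629

review_id=70: ✓ → 155
review_id=71: ✓ → 265
review_id=72: ✗
review_id=73: ✗
review_id=74: ✓ → 29
review_id=75: ✓ → 98
review_id=76: ✗
review_id=77: ✓ → 33
review_id=78: ✗
review_id=79: ✗
review_id=80: ✓ → 49
review_id=81: ✗
length_sum = 155 + 265 + 29 + 98 + 33 + 49 = 629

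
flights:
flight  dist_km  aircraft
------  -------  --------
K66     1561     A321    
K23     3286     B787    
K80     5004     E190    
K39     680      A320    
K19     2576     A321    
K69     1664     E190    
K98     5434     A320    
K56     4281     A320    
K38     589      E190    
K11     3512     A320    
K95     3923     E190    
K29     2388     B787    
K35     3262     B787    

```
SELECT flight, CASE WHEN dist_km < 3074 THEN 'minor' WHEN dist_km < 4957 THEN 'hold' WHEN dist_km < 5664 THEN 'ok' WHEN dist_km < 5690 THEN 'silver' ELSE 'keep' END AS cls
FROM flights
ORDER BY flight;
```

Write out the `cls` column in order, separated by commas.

hold, minor, hold, minor, hold, minor, minor, hold, minor, minor, ok, hold, ok

flight=K11: dist_km < 4957 → hold
flight=K19: dist_km < 3074 → minor
flight=K23: dist_km < 4957 → hold
flight=K29: dist_km < 3074 → minor
flight=K35: dist_km < 4957 → hold
flight=K38: dist_km < 3074 → minor
flight=K39: dist_km < 3074 → minor
flight=K56: dist_km < 4957 → hold
flight=K66: dist_km < 3074 → minor
flight=K69: dist_km < 3074 → minor
flight=K80: dist_km < 5664 → ok
flight=K95: dist_km < 4957 → hold
flight=K98: dist_km < 5664 → ok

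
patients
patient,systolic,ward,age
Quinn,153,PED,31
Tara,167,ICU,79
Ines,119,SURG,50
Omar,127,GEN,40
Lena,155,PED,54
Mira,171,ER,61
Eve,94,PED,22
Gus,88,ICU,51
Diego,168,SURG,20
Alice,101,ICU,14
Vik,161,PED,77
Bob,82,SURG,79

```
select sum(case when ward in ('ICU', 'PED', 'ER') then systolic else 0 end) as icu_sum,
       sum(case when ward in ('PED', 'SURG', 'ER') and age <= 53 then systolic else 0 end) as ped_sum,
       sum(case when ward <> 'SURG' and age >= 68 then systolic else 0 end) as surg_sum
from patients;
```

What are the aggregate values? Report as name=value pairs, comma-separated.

[icu_sum: ward in ('ICU', 'PED', 'ER')]
patient=Quinn: ✓ → 153
patient=Tara: ✓ → 167
patient=Ines: ✗
patient=Omar: ✗
patient=Lena: ✓ → 155
patient=Mira: ✓ → 171
patient=Eve: ✓ → 94
patient=Gus: ✓ → 88
patient=Diego: ✗
patient=Alice: ✓ → 101
patient=Vik: ✓ → 161
patient=Bob: ✗
icu_sum = 153 + 167 + 155 + 171 + 94 + 88 + 101 + 161 = 1090
—
[ped_sum: ward in ('PED', 'SURG', 'ER') and age <= 53]
patient=Quinn: ✓ → 153
patient=Tara: ✗
patient=Ines: ✓ → 119
patient=Omar: ✗
patient=Lena: ✗
patient=Mira: ✗
patient=Eve: ✓ → 94
patient=Gus: ✗
patient=Diego: ✓ → 168
patient=Alice: ✗
patient=Vik: ✗
patient=Bob: ✗
ped_sum = 153 + 119 + 94 + 168 = 534
—
[surg_sum: ward <> 'SURG' and age >= 68]
patient=Quinn: ✗
patient=Tara: ✓ → 167
patient=Ines: ✗
patient=Omar: ✗
patient=Lena: ✗
patient=Mira: ✗
patient=Eve: ✗
patient=Gus: ✗
patient=Diego: ✗
patient=Alice: ✗
patient=Vik: ✓ → 161
patient=Bob: ✗
surg_sum = 167 + 161 = 328

icu_sum=1090, ped_sum=534, surg_sum=328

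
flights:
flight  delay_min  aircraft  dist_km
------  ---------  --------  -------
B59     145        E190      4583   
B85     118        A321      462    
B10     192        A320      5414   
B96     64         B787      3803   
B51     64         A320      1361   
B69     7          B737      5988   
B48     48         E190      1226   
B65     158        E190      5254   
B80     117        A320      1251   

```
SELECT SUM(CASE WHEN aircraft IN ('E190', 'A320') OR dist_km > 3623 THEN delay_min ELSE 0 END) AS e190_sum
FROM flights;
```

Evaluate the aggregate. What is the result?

flight=B59: ✓ → 145
flight=B85: ✗
flight=B10: ✓ → 192
flight=B96: ✓ → 64
flight=B51: ✓ → 64
flight=B69: ✓ → 7
flight=B48: ✓ → 48
flight=B65: ✓ → 158
flight=B80: ✓ → 117
e190_sum = 145 + 192 + 64 + 64 + 7 + 48 + 158 + 117 = 795

795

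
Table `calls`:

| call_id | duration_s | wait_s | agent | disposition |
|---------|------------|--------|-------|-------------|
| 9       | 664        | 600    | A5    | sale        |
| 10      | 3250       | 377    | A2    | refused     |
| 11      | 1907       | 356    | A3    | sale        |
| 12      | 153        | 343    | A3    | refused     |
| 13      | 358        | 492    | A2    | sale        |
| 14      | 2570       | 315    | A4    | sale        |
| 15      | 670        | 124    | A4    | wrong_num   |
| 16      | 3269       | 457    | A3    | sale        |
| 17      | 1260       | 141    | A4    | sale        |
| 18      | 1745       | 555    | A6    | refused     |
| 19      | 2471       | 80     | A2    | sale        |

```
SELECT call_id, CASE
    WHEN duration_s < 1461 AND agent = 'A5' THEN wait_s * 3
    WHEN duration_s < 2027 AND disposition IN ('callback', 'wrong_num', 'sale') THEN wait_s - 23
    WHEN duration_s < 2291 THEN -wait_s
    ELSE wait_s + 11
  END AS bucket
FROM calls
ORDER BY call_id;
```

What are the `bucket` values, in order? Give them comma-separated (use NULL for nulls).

call_id=9: duration_s < 1461 AND agent = 'A5' → 1800
call_id=10: ELSE → 388
call_id=11: duration_s < 2027 AND disposition IN ('callback', 'wrong_num', 'sale') → 333
call_id=12: duration_s < 2291 → -343
call_id=13: duration_s < 2027 AND disposition IN ('callback', 'wrong_num', 'sale') → 469
call_id=14: ELSE → 326
call_id=15: duration_s < 2027 AND disposition IN ('callback', 'wrong_num', 'sale') → 101
call_id=16: ELSE → 468
call_id=17: duration_s < 2027 AND disposition IN ('callback', 'wrong_num', 'sale') → 118
call_id=18: duration_s < 2291 → -555
call_id=19: ELSE → 91

1800, 388, 333, -343, 469, 326, 101, 468, 118, -555, 91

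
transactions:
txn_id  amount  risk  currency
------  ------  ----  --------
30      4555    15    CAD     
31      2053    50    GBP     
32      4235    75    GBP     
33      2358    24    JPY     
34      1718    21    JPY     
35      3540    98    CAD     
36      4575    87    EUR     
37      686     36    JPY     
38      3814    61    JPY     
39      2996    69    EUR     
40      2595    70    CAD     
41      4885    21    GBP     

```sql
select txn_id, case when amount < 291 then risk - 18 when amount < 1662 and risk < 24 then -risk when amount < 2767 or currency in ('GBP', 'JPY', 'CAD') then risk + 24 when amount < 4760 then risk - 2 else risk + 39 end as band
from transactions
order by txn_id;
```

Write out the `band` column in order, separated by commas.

txn_id=30: amount < 2767 or currency in ('GBP', 'JPY', 'CAD') → 39
txn_id=31: amount < 2767 or currency in ('GBP', 'JPY', 'CAD') → 74
txn_id=32: amount < 2767 or currency in ('GBP', 'JPY', 'CAD') → 99
txn_id=33: amount < 2767 or currency in ('GBP', 'JPY', 'CAD') → 48
txn_id=34: amount < 2767 or currency in ('GBP', 'JPY', 'CAD') → 45
txn_id=35: amount < 2767 or currency in ('GBP', 'JPY', 'CAD') → 122
txn_id=36: amount < 4760 → 85
txn_id=37: amount < 2767 or currency in ('GBP', 'JPY', 'CAD') → 60
txn_id=38: amount < 2767 or currency in ('GBP', 'JPY', 'CAD') → 85
txn_id=39: amount < 4760 → 67
txn_id=40: amount < 2767 or currency in ('GBP', 'JPY', 'CAD') → 94
txn_id=41: amount < 2767 or currency in ('GBP', 'JPY', 'CAD') → 45

39, 74, 99, 48, 45, 122, 85, 60, 85, 67, 94, 45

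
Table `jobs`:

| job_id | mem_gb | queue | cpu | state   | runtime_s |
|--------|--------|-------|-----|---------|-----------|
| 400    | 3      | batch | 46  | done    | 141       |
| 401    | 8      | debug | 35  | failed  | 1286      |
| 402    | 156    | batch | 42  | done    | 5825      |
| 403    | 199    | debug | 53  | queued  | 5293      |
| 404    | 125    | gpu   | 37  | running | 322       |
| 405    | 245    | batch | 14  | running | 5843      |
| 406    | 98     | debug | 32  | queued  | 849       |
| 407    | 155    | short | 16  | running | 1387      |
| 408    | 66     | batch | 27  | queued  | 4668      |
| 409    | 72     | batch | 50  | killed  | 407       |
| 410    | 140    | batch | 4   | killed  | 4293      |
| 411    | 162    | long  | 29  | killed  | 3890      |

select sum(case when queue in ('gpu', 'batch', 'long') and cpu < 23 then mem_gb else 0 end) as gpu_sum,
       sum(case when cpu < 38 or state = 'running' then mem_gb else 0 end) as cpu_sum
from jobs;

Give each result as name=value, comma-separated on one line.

[gpu_sum: queue in ('gpu', 'batch', 'long') and cpu < 23]
job_id=400: ✗
job_id=401: ✗
job_id=402: ✗
job_id=403: ✗
job_id=404: ✗
job_id=405: ✓ → 245
job_id=406: ✗
job_id=407: ✗
job_id=408: ✗
job_id=409: ✗
job_id=410: ✓ → 140
job_id=411: ✗
gpu_sum = 245 + 140 = 385
—
[cpu_sum: cpu < 38 or state = 'running']
job_id=400: ✗
job_id=401: ✓ → 8
job_id=402: ✗
job_id=403: ✗
job_id=404: ✓ → 125
job_id=405: ✓ → 245
job_id=406: ✓ → 98
job_id=407: ✓ → 155
job_id=408: ✓ → 66
job_id=409: ✗
job_id=410: ✓ → 140
job_id=411: ✓ → 162
cpu_sum = 8 + 125 + 245 + 98 + 155 + 66 + 140 + 162 = 999

gpu_sum=385, cpu_sum=999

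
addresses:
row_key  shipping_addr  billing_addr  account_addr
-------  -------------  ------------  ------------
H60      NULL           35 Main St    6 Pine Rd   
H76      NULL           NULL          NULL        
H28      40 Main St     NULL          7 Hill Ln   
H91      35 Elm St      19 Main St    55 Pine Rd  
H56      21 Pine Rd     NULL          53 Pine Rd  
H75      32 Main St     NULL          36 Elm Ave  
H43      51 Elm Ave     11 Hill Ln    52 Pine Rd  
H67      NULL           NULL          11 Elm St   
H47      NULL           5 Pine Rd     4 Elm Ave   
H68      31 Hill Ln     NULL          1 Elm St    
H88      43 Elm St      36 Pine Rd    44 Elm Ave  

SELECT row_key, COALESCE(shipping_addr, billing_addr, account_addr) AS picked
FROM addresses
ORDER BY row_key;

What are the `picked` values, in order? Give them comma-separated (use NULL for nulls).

row_key=H28: shipping_addr=40 Main St → 40 Main St
row_key=H43: shipping_addr=51 Elm Ave → 51 Elm Ave
row_key=H47: shipping_addr=NULL, billing_addr=5 Pine Rd → 5 Pine Rd
row_key=H56: shipping_addr=21 Pine Rd → 21 Pine Rd
row_key=H60: shipping_addr=NULL, billing_addr=35 Main St → 35 Main St
row_key=H67: shipping_addr=NULL, billing_addr=NULL, account_addr=11 Elm St → 11 Elm St
row_key=H68: shipping_addr=31 Hill Ln → 31 Hill Ln
row_key=H75: shipping_addr=32 Main St → 32 Main St
row_key=H76: shipping_addr=NULL, billing_addr=NULL, account_addr=NULL (all NULL) → NULL
row_key=H88: shipping_addr=43 Elm St → 43 Elm St
row_key=H91: shipping_addr=35 Elm St → 35 Elm St

40 Main St, 51 Elm Ave, 5 Pine Rd, 21 Pine Rd, 35 Main St, 11 Elm St, 31 Hill Ln, 32 Main St, NULL, 43 Elm St, 35 Elm St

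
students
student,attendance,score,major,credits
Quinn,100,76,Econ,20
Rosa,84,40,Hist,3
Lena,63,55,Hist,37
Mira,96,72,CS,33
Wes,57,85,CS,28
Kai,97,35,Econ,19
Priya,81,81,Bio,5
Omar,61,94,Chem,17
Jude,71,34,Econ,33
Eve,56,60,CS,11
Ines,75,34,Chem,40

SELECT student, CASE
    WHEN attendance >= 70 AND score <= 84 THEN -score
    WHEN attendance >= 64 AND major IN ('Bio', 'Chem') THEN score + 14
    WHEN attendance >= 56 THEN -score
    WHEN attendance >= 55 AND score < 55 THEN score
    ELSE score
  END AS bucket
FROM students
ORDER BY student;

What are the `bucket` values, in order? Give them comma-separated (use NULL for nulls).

-60, -34, -34, -35, -55, -72, -94, -81, -76, -40, -85

student=Eve: attendance >= 56 → -60
student=Ines: attendance >= 70 AND score <= 84 → -34
student=Jude: attendance >= 70 AND score <= 84 → -34
student=Kai: attendance >= 70 AND score <= 84 → -35
student=Lena: attendance >= 56 → -55
student=Mira: attendance >= 70 AND score <= 84 → -72
student=Omar: attendance >= 56 → -94
student=Priya: attendance >= 70 AND score <= 84 → -81
student=Quinn: attendance >= 70 AND score <= 84 → -76
student=Rosa: attendance >= 70 AND score <= 84 → -40
student=Wes: attendance >= 56 → -85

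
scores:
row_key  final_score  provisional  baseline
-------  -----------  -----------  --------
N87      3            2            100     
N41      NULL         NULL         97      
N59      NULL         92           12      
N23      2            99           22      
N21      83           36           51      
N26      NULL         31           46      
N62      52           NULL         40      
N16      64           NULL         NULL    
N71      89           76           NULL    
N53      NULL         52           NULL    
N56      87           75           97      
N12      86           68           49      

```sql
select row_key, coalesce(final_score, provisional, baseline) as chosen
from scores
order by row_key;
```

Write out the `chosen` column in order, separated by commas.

86, 64, 83, 2, 31, 97, 52, 87, 92, 52, 89, 3

row_key=N12: final_score=86 → 86
row_key=N16: final_score=64 → 64
row_key=N21: final_score=83 → 83
row_key=N23: final_score=2 → 2
row_key=N26: final_score=NULL, provisional=31 → 31
row_key=N41: final_score=NULL, provisional=NULL, baseline=97 → 97
row_key=N53: final_score=NULL, provisional=52 → 52
row_key=N56: final_score=87 → 87
row_key=N59: final_score=NULL, provisional=92 → 92
row_key=N62: final_score=52 → 52
row_key=N71: final_score=89 → 89
row_key=N87: final_score=3 → 3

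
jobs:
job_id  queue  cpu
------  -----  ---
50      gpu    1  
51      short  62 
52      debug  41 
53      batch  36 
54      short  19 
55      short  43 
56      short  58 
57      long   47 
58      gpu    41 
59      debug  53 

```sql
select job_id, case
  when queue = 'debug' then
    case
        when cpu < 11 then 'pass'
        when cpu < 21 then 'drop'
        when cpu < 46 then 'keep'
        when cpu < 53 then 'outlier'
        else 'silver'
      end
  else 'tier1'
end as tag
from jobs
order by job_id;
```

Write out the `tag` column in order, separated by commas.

tier1, tier1, keep, tier1, tier1, tier1, tier1, tier1, tier1, silver

job_id=50: queue='gpu' → outer ELSE → tier1
job_id=51: queue='short' → outer ELSE → tier1
job_id=52: queue='debug' → inner[cpu < 46] → keep
job_id=53: queue='batch' → outer ELSE → tier1
job_id=54: queue='short' → outer ELSE → tier1
job_id=55: queue='short' → outer ELSE → tier1
job_id=56: queue='short' → outer ELSE → tier1
job_id=57: queue='long' → outer ELSE → tier1
job_id=58: queue='gpu' → outer ELSE → tier1
job_id=59: queue='debug' → inner[ELSE] → silver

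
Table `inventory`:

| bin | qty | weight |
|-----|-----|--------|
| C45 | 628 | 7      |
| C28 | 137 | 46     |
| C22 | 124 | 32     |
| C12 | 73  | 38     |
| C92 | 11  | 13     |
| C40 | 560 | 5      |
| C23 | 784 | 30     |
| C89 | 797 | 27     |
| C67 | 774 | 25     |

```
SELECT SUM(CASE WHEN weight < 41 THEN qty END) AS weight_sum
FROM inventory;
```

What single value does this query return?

3751

bin=C45: ✓ → 628
bin=C28: ✗
bin=C22: ✓ → 124
bin=C12: ✓ → 73
bin=C92: ✓ → 11
bin=C40: ✓ → 560
bin=C23: ✓ → 784
bin=C89: ✓ → 797
bin=C67: ✓ → 774
weight_sum = 628 + 124 + 73 + 11 + 560 + 784 + 797 + 774 = 3751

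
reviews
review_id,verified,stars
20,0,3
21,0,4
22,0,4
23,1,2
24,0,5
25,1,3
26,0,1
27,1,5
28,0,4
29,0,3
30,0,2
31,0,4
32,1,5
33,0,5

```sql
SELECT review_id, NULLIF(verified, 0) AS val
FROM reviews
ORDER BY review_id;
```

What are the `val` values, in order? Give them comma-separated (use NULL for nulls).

NULL, NULL, NULL, 1, NULL, 1, NULL, 1, NULL, NULL, NULL, NULL, 1, NULL

review_id=20: verified=0 vs 0: equal → NULL
review_id=21: verified=0 vs 0: equal → NULL
review_id=22: verified=0 vs 0: equal → NULL
review_id=23: verified=1 vs 0: differ → 1
review_id=24: verified=0 vs 0: equal → NULL
review_id=25: verified=1 vs 0: differ → 1
review_id=26: verified=0 vs 0: equal → NULL
review_id=27: verified=1 vs 0: differ → 1
review_id=28: verified=0 vs 0: equal → NULL
review_id=29: verified=0 vs 0: equal → NULL
review_id=30: verified=0 vs 0: equal → NULL
review_id=31: verified=0 vs 0: equal → NULL
review_id=32: verified=1 vs 0: differ → 1
review_id=33: verified=0 vs 0: equal → NULL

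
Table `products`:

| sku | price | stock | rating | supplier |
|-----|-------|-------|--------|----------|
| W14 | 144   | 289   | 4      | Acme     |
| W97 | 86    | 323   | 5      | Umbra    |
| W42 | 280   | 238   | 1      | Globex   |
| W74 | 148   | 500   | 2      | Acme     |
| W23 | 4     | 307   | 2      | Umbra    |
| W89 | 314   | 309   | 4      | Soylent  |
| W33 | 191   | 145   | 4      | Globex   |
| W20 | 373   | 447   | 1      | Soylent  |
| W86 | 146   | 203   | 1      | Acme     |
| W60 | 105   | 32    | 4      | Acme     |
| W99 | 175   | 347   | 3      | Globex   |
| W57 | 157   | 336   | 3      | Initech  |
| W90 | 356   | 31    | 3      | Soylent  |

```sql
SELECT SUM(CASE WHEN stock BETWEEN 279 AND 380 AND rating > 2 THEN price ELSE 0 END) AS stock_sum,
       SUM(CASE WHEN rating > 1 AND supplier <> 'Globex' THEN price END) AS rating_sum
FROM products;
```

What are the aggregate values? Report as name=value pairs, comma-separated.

stock_sum=876, rating_sum=1314

[stock_sum: stock BETWEEN 279 AND 380 AND rating > 2]
sku=W14: ✓ → 144
sku=W97: ✓ → 86
sku=W42: ✗
sku=W74: ✗
sku=W23: ✗
sku=W89: ✓ → 314
sku=W33: ✗
sku=W20: ✗
sku=W86: ✗
sku=W60: ✗
sku=W99: ✓ → 175
sku=W57: ✓ → 157
sku=W90: ✗
stock_sum = 144 + 86 + 314 + 175 + 157 = 876
—
[rating_sum: rating > 1 AND supplier <> 'Globex']
sku=W14: ✓ → 144
sku=W97: ✓ → 86
sku=W42: ✗
sku=W74: ✓ → 148
sku=W23: ✓ → 4
sku=W89: ✓ → 314
sku=W33: ✗
sku=W20: ✗
sku=W86: ✗
sku=W60: ✓ → 105
sku=W99: ✗
sku=W57: ✓ → 157
sku=W90: ✓ → 356
rating_sum = 144 + 86 + 148 + 4 + 314 + 105 + 157 + 356 = 1314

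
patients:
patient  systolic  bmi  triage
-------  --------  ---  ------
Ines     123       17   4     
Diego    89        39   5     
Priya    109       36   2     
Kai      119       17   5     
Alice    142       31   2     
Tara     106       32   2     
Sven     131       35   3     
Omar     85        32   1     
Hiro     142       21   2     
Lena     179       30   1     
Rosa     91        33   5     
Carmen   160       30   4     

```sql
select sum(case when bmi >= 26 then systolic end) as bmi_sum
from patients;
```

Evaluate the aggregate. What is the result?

patient=Ines: ✗
patient=Diego: ✓ → 89
patient=Priya: ✓ → 109
patient=Kai: ✗
patient=Alice: ✓ → 142
patient=Tara: ✓ → 106
patient=Sven: ✓ → 131
patient=Omar: ✓ → 85
patient=Hiro: ✗
patient=Lena: ✓ → 179
patient=Rosa: ✓ → 91
patient=Carmen: ✓ → 160
bmi_sum = 89 + 109 + 142 + 106 + 131 + 85 + 179 + 91 + 160 = 1092

1092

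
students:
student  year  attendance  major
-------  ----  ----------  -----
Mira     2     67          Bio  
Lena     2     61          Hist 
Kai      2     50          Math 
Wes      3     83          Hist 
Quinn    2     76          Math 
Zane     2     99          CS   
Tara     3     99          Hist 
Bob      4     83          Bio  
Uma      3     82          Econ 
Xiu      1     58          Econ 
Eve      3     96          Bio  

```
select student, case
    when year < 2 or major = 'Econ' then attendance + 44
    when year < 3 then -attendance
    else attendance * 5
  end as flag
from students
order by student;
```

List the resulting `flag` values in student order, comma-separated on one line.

student=Bob: ELSE → 415
student=Eve: ELSE → 480
student=Kai: year < 3 → -50
student=Lena: year < 3 → -61
student=Mira: year < 3 → -67
student=Quinn: year < 3 → -76
student=Tara: ELSE → 495
student=Uma: year < 2 or major = 'Econ' → 126
student=Wes: ELSE → 415
student=Xiu: year < 2 or major = 'Econ' → 102
student=Zane: year < 3 → -99

415, 480, -50, -61, -67, -76, 495, 126, 415, 102, -99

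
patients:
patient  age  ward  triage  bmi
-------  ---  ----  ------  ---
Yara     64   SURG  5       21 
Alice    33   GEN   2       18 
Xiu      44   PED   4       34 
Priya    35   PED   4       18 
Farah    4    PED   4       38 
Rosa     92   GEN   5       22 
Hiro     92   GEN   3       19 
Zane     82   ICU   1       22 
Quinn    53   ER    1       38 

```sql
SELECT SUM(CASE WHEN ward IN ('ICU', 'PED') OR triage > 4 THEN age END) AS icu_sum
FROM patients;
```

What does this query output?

321

patient=Yara: ✓ → 64
patient=Alice: ✗
patient=Xiu: ✓ → 44
patient=Priya: ✓ → 35
patient=Farah: ✓ → 4
patient=Rosa: ✓ → 92
patient=Hiro: ✗
patient=Zane: ✓ → 82
patient=Quinn: ✗
icu_sum = 64 + 44 + 35 + 4 + 92 + 82 = 321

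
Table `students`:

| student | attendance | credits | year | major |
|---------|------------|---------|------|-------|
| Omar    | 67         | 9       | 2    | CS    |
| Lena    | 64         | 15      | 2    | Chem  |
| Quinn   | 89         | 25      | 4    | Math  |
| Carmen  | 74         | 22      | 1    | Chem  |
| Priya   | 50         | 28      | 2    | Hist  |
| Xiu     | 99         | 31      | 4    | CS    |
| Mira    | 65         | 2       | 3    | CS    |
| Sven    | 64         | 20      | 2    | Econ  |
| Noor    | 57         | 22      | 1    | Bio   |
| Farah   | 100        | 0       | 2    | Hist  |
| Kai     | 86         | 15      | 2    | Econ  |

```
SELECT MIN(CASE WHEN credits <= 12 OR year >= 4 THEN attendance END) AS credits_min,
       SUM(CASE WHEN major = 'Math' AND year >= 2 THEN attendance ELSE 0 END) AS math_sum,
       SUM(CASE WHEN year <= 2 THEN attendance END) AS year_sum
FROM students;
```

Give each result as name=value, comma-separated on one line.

credits_min=65, math_sum=89, year_sum=562

[credits_min: credits <= 12 OR year >= 4]
student=Omar: ✓ → 67
student=Lena: ✗
student=Quinn: ✓ → 89
student=Carmen: ✗
student=Priya: ✗
student=Xiu: ✓ → 99
student=Mira: ✓ → 65
student=Sven: ✗
student=Noor: ✗
student=Farah: ✓ → 100
student=Kai: ✗
credits_min = MIN(67, 89, 99, 65, 100) = 65
—
[math_sum: major = 'Math' AND year >= 2]
student=Omar: ✗
student=Lena: ✗
student=Quinn: ✓ → 89
student=Carmen: ✗
student=Priya: ✗
student=Xiu: ✗
student=Mira: ✗
student=Sven: ✗
student=Noor: ✗
student=Farah: ✗
student=Kai: ✗
math_sum = 89
—
[year_sum: year <= 2]
student=Omar: ✓ → 67
student=Lena: ✓ → 64
student=Quinn: ✗
student=Carmen: ✓ → 74
student=Priya: ✓ → 50
student=Xiu: ✗
student=Mira: ✗
student=Sven: ✓ → 64
student=Noor: ✓ → 57
student=Farah: ✓ → 100
student=Kai: ✓ → 86
year_sum = 67 + 64 + 74 + 50 + 64 + 57 + 100 + 86 = 562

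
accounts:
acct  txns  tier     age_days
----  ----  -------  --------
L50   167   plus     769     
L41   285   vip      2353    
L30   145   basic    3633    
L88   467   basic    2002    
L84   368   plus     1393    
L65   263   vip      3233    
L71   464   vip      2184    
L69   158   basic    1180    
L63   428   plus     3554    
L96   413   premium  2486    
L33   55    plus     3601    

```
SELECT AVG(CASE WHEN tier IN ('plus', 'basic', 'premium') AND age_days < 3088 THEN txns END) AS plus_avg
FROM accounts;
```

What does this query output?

314.6

acct=L50: ✓ → 167
acct=L41: ✗
acct=L30: ✗
acct=L88: ✓ → 467
acct=L84: ✓ → 368
acct=L65: ✗
acct=L71: ✗
acct=L69: ✓ → 158
acct=L63: ✗
acct=L96: ✓ → 413
acct=L33: ✗
plus_avg = (167 + 467 + 368 + 158 + 413) / 5 = 314.6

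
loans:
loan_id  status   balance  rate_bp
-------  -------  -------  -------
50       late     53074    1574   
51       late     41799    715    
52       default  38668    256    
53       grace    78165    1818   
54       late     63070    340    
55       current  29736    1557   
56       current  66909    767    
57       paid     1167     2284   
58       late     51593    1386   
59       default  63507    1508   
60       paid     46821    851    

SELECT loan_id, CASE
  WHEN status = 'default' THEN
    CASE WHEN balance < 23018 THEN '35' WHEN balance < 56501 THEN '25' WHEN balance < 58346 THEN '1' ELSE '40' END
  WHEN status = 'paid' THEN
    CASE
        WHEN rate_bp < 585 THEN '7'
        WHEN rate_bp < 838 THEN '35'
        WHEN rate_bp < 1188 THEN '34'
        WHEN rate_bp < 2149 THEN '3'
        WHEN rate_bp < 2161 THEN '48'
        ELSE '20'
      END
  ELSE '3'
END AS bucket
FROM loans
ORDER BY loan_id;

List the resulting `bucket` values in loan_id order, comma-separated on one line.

3, 3, 25, 3, 3, 3, 3, 20, 3, 40, 34

loan_id=50: status='late' → outer ELSE → 3
loan_id=51: status='late' → outer ELSE → 3
loan_id=52: status='default' → inner[balance < 56501] → 25
loan_id=53: status='grace' → outer ELSE → 3
loan_id=54: status='late' → outer ELSE → 3
loan_id=55: status='current' → outer ELSE → 3
loan_id=56: status='current' → outer ELSE → 3
loan_id=57: status='paid' → inner[ELSE] → 20
loan_id=58: status='late' → outer ELSE → 3
loan_id=59: status='default' → inner[ELSE] → 40
loan_id=60: status='paid' → inner[rate_bp < 1188] → 34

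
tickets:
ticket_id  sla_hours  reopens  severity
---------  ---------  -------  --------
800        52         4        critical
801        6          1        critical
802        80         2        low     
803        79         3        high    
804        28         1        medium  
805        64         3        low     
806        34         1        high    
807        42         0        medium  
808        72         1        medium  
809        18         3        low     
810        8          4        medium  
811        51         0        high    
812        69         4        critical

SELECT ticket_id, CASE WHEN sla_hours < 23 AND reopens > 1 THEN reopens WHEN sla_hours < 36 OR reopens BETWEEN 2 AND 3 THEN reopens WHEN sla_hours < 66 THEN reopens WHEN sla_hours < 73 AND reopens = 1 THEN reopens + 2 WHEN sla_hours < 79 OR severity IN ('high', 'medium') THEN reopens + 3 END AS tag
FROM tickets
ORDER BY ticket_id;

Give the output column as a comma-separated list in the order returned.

4, 1, 2, 3, 1, 3, 1, 0, 3, 3, 4, 0, 7

ticket_id=800: sla_hours < 66 → 4
ticket_id=801: sla_hours < 36 OR reopens BETWEEN 2 AND 3 → 1
ticket_id=802: sla_hours < 36 OR reopens BETWEEN 2 AND 3 → 2
ticket_id=803: sla_hours < 36 OR reopens BETWEEN 2 AND 3 → 3
ticket_id=804: sla_hours < 36 OR reopens BETWEEN 2 AND 3 → 1
ticket_id=805: sla_hours < 36 OR reopens BETWEEN 2 AND 3 → 3
ticket_id=806: sla_hours < 36 OR reopens BETWEEN 2 AND 3 → 1
ticket_id=807: sla_hours < 66 → 0
ticket_id=808: sla_hours < 73 AND reopens = 1 → 3
ticket_id=809: sla_hours < 23 AND reopens > 1 → 3
ticket_id=810: sla_hours < 23 AND reopens > 1 → 4
ticket_id=811: sla_hours < 66 → 0
ticket_id=812: sla_hours < 79 OR severity IN ('high', 'medium') → 7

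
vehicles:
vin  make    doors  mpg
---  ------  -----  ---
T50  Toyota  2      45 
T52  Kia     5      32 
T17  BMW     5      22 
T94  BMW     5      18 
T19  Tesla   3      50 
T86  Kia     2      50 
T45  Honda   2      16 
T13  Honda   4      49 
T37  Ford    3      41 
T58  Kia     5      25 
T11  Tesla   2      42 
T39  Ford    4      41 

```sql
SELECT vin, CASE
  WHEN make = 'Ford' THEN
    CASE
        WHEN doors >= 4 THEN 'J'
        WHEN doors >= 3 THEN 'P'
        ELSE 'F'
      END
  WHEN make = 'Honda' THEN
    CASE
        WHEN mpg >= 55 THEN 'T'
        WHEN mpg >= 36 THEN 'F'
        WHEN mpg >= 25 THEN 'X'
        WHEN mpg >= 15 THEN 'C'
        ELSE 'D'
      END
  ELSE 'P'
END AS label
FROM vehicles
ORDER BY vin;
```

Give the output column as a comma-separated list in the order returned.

vin=T11: make='Tesla' → outer ELSE → P
vin=T13: make='Honda' → inner[mpg >= 36] → F
vin=T17: make='BMW' → outer ELSE → P
vin=T19: make='Tesla' → outer ELSE → P
vin=T37: make='Ford' → inner[doors >= 3] → P
vin=T39: make='Ford' → inner[doors >= 4] → J
vin=T45: make='Honda' → inner[mpg >= 15] → C
vin=T50: make='Toyota' → outer ELSE → P
vin=T52: make='Kia' → outer ELSE → P
vin=T58: make='Kia' → outer ELSE → P
vin=T86: make='Kia' → outer ELSE → P
vin=T94: make='BMW' → outer ELSE → P

P, F, P, P, P, J, C, P, P, P, P, P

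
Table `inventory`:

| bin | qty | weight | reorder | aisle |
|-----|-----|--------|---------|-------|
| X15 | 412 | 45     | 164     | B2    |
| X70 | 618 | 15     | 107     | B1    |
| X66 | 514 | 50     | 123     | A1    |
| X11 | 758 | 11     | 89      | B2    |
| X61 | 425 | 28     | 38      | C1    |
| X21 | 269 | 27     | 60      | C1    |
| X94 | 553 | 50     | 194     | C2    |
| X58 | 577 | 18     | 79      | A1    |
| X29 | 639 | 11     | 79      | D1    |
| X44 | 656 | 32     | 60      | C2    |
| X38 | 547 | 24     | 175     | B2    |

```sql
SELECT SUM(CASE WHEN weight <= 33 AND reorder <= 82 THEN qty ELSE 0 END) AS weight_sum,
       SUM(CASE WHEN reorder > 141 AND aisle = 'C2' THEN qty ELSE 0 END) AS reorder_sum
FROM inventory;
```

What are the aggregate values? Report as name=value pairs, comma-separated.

weight_sum=2566, reorder_sum=553

[weight_sum: weight <= 33 AND reorder <= 82]
bin=X15: ✗
bin=X70: ✗
bin=X66: ✗
bin=X11: ✗
bin=X61: ✓ → 425
bin=X21: ✓ → 269
bin=X94: ✗
bin=X58: ✓ → 577
bin=X29: ✓ → 639
bin=X44: ✓ → 656
bin=X38: ✗
weight_sum = 425 + 269 + 577 + 639 + 656 = 2566
—
[reorder_sum: reorder > 141 AND aisle = 'C2']
bin=X15: ✗
bin=X70: ✗
bin=X66: ✗
bin=X11: ✗
bin=X61: ✗
bin=X21: ✗
bin=X94: ✓ → 553
bin=X58: ✗
bin=X29: ✗
bin=X44: ✗
bin=X38: ✗
reorder_sum = 553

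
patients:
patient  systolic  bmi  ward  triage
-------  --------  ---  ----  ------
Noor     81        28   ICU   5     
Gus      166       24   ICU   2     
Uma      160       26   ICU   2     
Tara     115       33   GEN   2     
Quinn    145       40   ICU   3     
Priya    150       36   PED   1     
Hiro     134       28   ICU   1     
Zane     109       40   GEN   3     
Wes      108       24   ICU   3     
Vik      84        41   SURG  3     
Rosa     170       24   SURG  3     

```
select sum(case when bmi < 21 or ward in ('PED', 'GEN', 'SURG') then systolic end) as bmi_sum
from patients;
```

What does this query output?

628

patient=Noor: ✗
patient=Gus: ✗
patient=Uma: ✗
patient=Tara: ✓ → 115
patient=Quinn: ✗
patient=Priya: ✓ → 150
patient=Hiro: ✗
patient=Zane: ✓ → 109
patient=Wes: ✗
patient=Vik: ✓ → 84
patient=Rosa: ✓ → 170
bmi_sum = 115 + 150 + 109 + 84 + 170 = 628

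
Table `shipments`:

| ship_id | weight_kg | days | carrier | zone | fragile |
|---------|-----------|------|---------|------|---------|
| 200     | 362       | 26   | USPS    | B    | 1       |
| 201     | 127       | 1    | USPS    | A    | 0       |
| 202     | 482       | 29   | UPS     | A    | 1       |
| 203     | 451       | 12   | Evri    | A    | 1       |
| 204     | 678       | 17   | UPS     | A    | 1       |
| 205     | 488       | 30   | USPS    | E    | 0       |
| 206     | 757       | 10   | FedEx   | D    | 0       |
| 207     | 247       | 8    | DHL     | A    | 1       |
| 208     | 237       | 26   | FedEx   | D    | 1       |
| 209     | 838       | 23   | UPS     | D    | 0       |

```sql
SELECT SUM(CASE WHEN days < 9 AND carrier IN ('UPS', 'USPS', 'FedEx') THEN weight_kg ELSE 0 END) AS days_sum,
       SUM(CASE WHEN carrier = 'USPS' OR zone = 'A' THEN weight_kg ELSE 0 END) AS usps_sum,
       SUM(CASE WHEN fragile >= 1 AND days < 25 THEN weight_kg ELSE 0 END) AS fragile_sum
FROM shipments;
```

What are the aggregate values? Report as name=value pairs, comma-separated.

days_sum=127, usps_sum=2835, fragile_sum=1376

[days_sum: days < 9 AND carrier IN ('UPS', 'USPS', 'FedEx')]
ship_id=200: ✗
ship_id=201: ✓ → 127
ship_id=202: ✗
ship_id=203: ✗
ship_id=204: ✗
ship_id=205: ✗
ship_id=206: ✗
ship_id=207: ✗
ship_id=208: ✗
ship_id=209: ✗
days_sum = 127
—
[usps_sum: carrier = 'USPS' OR zone = 'A']
ship_id=200: ✓ → 362
ship_id=201: ✓ → 127
ship_id=202: ✓ → 482
ship_id=203: ✓ → 451
ship_id=204: ✓ → 678
ship_id=205: ✓ → 488
ship_id=206: ✗
ship_id=207: ✓ → 247
ship_id=208: ✗
ship_id=209: ✗
usps_sum = 362 + 127 + 482 + 451 + 678 + 488 + 247 = 2835
—
[fragile_sum: fragile >= 1 AND days < 25]
ship_id=200: ✗
ship_id=201: ✗
ship_id=202: ✗
ship_id=203: ✓ → 451
ship_id=204: ✓ → 678
ship_id=205: ✗
ship_id=206: ✗
ship_id=207: ✓ → 247
ship_id=208: ✗
ship_id=209: ✗
fragile_sum = 451 + 678 + 247 = 1376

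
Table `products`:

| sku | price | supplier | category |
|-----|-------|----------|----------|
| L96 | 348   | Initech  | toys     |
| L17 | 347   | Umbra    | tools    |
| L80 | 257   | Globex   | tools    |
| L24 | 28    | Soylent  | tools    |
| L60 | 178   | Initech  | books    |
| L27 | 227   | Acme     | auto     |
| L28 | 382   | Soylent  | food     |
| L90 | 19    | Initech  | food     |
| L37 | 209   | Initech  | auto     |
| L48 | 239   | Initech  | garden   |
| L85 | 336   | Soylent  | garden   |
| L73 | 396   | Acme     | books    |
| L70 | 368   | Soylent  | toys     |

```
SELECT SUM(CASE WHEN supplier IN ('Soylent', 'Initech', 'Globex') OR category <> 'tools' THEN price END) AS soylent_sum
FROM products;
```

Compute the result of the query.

2987

sku=L96: ✓ → 348
sku=L17: ✗
sku=L80: ✓ → 257
sku=L24: ✓ → 28
sku=L60: ✓ → 178
sku=L27: ✓ → 227
sku=L28: ✓ → 382
sku=L90: ✓ → 19
sku=L37: ✓ → 209
sku=L48: ✓ → 239
sku=L85: ✓ → 336
sku=L73: ✓ → 396
sku=L70: ✓ → 368
soylent_sum = 348 + 257 + 28 + 178 + 227 + 382 + 19 + 209 + 239 + 336 + 396 + 368 = 2987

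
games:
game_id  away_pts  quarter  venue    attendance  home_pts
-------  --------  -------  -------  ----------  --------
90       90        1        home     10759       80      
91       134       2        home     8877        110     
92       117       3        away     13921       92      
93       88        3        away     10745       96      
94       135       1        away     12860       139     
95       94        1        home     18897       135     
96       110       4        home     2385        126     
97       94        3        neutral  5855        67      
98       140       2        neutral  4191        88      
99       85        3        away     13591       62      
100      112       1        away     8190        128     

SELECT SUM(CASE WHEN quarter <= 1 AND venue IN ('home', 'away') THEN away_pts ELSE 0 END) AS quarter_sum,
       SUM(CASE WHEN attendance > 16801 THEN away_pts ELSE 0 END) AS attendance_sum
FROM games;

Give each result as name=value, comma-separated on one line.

[quarter_sum: quarter <= 1 AND venue IN ('home', 'away')]
game_id=90: ✓ → 90
game_id=91: ✗
game_id=92: ✗
game_id=93: ✗
game_id=94: ✓ → 135
game_id=95: ✓ → 94
game_id=96: ✗
game_id=97: ✗
game_id=98: ✗
game_id=99: ✗
game_id=100: ✓ → 112
quarter_sum = 90 + 135 + 94 + 112 = 431
—
[attendance_sum: attendance > 16801]
game_id=90: ✗
game_id=91: ✗
game_id=92: ✗
game_id=93: ✗
game_id=94: ✗
game_id=95: ✓ → 94
game_id=96: ✗
game_id=97: ✗
game_id=98: ✗
game_id=99: ✗
game_id=100: ✗
attendance_sum = 94

quarter_sum=431, attendance_sum=94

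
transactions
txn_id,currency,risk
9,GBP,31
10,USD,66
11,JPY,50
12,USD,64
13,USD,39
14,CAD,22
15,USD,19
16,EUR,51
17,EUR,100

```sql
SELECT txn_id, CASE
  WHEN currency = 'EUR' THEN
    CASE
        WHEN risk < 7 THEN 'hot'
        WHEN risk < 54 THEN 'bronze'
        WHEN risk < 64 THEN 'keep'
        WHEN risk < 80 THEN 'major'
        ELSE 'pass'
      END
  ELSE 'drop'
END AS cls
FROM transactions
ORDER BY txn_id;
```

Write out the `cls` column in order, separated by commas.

txn_id=9: currency='GBP' → outer ELSE → drop
txn_id=10: currency='USD' → outer ELSE → drop
txn_id=11: currency='JPY' → outer ELSE → drop
txn_id=12: currency='USD' → outer ELSE → drop
txn_id=13: currency='USD' → outer ELSE → drop
txn_id=14: currency='CAD' → outer ELSE → drop
txn_id=15: currency='USD' → outer ELSE → drop
txn_id=16: currency='EUR' → inner[risk < 54] → bronze
txn_id=17: currency='EUR' → inner[ELSE] → pass

drop, drop, drop, drop, drop, drop, drop, bronze, pass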